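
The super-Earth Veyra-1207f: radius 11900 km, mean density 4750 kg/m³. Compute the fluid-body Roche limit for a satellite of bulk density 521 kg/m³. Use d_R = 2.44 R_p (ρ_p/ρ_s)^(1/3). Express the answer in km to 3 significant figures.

60700 km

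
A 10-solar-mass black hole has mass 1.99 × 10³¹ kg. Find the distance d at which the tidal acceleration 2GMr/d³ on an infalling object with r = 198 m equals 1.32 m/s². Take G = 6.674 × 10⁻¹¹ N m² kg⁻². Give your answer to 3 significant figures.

2GMr/d³ = a_tidal  ⇒  d = (2GMr / a_tidal)^(1/3)
d = (2 × 6.674×10⁻¹¹ × (1.99 × 10³¹) × (198) / (1.32))^(1/3)
  = 7.36 × 10⁷ m

7.36 × 10⁷ m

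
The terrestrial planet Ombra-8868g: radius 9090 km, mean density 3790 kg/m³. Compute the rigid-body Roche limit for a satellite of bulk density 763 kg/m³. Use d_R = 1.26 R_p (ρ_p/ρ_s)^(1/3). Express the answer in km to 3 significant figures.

19500 km

d_R = 1.26 × 9090 km × (3790/763)^(1/3)
    = 19500 km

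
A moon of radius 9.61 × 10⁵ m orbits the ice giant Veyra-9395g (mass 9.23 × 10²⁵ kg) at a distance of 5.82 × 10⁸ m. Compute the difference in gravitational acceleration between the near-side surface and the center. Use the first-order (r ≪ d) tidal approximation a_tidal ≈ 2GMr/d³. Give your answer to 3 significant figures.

6.01 × 10⁻⁵ m/s²

Δg = 2GMr/d³
   = 2 × (6.674 × 10⁻¹¹) × (9.23 × 10²⁵) × (9.61 × 10⁵) / (5.82 × 10⁸)³
   = 6.01 × 10⁻⁵ m/s²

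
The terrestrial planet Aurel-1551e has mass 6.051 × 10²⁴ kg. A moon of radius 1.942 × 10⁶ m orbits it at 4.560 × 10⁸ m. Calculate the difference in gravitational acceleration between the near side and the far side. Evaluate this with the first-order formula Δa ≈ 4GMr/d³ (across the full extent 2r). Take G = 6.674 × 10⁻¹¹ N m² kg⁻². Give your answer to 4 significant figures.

3.308 × 10⁻⁵ m/s²

a_tidal = 4GMr/d³
        = 4 × (6.674 × 10⁻¹¹) × (6.051 × 10²⁴) × (1.942 × 10⁶) / (4.560 × 10⁸)³
        = 3.308 × 10⁻⁵ m/s²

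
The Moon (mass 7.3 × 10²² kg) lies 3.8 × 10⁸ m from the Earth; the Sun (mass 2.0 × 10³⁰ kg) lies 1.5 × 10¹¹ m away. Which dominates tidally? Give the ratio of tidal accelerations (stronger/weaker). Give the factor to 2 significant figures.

Tidal acceleration ∝ M/d³, so compare M/d³ for each.
The Moon: (7.3 × 10²²) / (3.8 × 10⁸)³ = 1.330 × 10⁻³
The Sun: (2.0 × 10³⁰) / (1.5 × 10¹¹)³ = 5.926 × 10⁻⁴
Ratio (larger/smaller) = 2.2

The Moon, by a factor of ≈ 2.2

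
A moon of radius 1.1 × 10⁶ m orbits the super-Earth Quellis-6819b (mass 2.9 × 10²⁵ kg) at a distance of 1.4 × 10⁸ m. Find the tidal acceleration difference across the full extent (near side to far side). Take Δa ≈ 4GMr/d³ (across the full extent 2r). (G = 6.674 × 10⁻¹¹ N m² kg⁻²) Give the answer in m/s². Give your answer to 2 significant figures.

The field gradient is 2GM/d³; across the full diameter 2r the difference is 4GMr/d³.
Δg = 4GMr/d³
   = 4 × (6.674 × 10⁻¹¹) × (2.9 × 10²⁵) × (1.1 × 10⁶) / (1.4 × 10⁸)³
   = 3.1 × 10⁻³ m/s²

3.1 × 10⁻³ m/s²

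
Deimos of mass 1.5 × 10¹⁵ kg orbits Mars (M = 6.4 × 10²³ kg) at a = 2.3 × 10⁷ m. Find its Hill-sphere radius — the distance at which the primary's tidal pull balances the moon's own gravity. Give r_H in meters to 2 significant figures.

2.1 × 10⁴ m

r_H ≈ a (m/3M)^(1/3)
    = (2.3 × 10⁷) × (1.5 × 10¹⁵ / (3 × 6.4 × 10²³))^(1/3)
    = 2.1 × 10⁴ m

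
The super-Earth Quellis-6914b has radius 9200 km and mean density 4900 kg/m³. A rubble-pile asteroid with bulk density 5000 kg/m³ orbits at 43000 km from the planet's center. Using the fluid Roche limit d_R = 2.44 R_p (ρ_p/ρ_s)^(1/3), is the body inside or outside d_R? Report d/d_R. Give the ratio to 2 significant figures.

outside; d/d_R ≈ 1.9

d_R = 2.44 × (9200 km) × (4900/5000)^(1/3) = 22300 km
d/d_R = (43000) / (22300) = 1.9
Since d/d_R > 1, the body is outside the Roche limit.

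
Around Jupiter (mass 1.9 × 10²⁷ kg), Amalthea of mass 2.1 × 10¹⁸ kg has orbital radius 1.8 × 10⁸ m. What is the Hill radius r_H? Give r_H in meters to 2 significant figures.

r_H ≈ a (m/3M)^(1/3)
    = (1.8 × 10⁸) × (2.1 × 10¹⁸ / (3 × 1.9 × 10²⁷))^(1/3)
    = 1.3 × 10⁵ m

1.3 × 10⁵ m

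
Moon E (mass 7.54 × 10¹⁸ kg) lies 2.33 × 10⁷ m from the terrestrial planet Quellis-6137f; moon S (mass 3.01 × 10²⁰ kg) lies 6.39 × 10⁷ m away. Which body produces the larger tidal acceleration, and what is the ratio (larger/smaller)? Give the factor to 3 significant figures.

Moon S, by a factor of ≈ 1.94

Tidal acceleration ∝ M/d³, so compare M/d³ for each.
Moon E: (7.54 × 10¹⁸) / (2.33 × 10⁷)³ = 5.961 × 10⁻⁴
Moon S: (3.01 × 10²⁰) / (6.39 × 10⁷)³ = 1.154 × 10⁻³
Ratio (larger/smaller) = 1.94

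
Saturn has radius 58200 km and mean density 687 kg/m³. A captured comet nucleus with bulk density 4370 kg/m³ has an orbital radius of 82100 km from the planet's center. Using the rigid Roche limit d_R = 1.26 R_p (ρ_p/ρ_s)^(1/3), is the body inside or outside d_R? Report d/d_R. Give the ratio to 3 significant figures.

d_R = 1.26 × (58200 km) × (687/4370)^(1/3) = 39580 km
d/d_R = (82100) / (39580) = 2.07
Since d/d_R > 1, the body is outside the Roche limit.

outside; d/d_R ≈ 2.07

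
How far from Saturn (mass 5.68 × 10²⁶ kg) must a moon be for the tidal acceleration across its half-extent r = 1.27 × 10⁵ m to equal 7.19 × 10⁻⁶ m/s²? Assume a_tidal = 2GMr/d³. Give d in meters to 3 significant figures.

1.10 × 10⁹ m

2GMr/d³ = a_tidal  ⇒  d = (2GMr / a_tidal)^(1/3)
d = (2 × 6.674×10⁻¹¹ × (5.68 × 10²⁶) × (1.27 × 10⁵) / (7.19 × 10⁻⁶))^(1/3)
  = 1.10 × 10⁹ m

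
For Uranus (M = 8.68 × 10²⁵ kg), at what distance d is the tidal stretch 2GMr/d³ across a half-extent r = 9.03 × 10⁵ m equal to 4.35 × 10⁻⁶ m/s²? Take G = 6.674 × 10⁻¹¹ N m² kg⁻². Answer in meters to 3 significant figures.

2GMr/d³ = a_tidal  ⇒  d = (2GMr / a_tidal)^(1/3)
d = (2 × 6.674×10⁻¹¹ × (8.68 × 10²⁵) × (9.03 × 10⁵) / (4.35 × 10⁻⁶))^(1/3)
  = 1.34 × 10⁹ m

1.34 × 10⁹ m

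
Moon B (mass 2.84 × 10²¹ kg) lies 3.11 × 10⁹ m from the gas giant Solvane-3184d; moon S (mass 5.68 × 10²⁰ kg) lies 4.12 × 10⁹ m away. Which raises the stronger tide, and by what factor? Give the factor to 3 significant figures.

Moon B, by a factor of ≈ 11.6

The tide-raising term goes as M/d³ (the gradient of a 1/d² field).
Moon B: (2.84 × 10²¹) / (3.11 × 10⁹)³ = 9.441 × 10⁻⁸
Moon S: (5.68 × 10²⁰) / (4.12 × 10⁹)³ = 8.122 × 10⁻⁹
Ratio (larger/smaller) = 11.6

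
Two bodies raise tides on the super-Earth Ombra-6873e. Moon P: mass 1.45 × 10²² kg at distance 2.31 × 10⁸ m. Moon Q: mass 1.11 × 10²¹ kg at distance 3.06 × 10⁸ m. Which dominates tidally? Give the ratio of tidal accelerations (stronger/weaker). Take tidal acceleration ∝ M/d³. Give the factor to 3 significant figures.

The tide-raising term goes as M/d³ (the gradient of a 1/d² field).
Moon P: (1.45 × 10²²) / (2.31 × 10⁸)³ = 1.176 × 10⁻³
Moon Q: (1.11 × 10²¹) / (3.06 × 10⁸)³ = 3.874 × 10⁻⁵
Ratio (larger/smaller) = 30.4

Moon P, by a factor of ≈ 30.4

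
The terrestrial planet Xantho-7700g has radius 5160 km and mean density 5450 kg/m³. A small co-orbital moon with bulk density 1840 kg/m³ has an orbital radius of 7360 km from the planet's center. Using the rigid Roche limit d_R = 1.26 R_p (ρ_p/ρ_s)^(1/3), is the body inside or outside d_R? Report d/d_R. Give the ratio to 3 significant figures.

d_R = 1.26 × (5160 km) × (5450/1840)^(1/3) = 9337 km
d/d_R = (7360) / (9337) = 0.788
Since d/d_R < 1, the body is inside the Roche limit.

inside; d/d_R ≈ 0.788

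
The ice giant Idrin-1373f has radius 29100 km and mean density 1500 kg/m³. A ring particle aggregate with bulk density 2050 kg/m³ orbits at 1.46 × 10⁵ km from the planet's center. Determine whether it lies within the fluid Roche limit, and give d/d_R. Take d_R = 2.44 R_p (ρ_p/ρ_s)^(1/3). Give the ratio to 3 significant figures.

d_R = 2.44 × (29100 km) × (1500/2050)^(1/3) = 63980 km
d/d_R = (1.46 × 10⁵) / (63980) = 2.28
Since d/d_R > 1, the body is outside the Roche limit.

outside; d/d_R ≈ 2.28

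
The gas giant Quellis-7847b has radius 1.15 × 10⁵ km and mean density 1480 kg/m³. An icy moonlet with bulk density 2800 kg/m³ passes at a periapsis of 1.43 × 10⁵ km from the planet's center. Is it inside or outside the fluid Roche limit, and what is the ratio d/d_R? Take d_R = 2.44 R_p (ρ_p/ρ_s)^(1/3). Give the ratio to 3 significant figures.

inside; d/d_R ≈ 0.630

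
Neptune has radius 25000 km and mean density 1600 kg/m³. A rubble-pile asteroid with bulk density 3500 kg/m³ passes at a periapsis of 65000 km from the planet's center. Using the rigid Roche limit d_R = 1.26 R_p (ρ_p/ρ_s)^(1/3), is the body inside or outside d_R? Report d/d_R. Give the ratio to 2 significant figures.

outside; d/d_R ≈ 2.7

d_R = 1.26 × (25000 km) × (1600/3500)^(1/3) = 24270 km
d/d_R = (65000) / (24270) = 2.7
Since d/d_R > 1, the body is outside the Roche limit.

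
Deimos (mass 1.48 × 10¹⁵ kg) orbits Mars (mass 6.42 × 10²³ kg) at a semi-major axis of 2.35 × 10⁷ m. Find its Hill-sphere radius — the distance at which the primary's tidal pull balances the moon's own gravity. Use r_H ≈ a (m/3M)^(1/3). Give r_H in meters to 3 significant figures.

r_H ≈ a (m/3M)^(1/3)
    = (2.35 × 10⁷) × (1.48 × 10¹⁵ / (3 × 6.42 × 10²³))^(1/3)
    = 2.15 × 10⁴ m

2.15 × 10⁴ m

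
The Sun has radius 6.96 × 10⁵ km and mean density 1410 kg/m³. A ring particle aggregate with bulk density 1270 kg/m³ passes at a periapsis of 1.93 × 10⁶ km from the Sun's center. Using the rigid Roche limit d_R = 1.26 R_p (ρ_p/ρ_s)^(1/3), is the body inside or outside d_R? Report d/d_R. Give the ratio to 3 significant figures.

outside; d/d_R ≈ 2.13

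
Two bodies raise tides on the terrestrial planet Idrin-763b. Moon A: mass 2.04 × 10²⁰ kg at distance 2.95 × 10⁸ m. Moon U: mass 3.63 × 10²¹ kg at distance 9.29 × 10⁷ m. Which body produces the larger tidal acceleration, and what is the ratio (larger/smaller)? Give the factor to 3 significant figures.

The tide-raising term goes as M/d³ (the gradient of a 1/d² field).
Moon A: (2.04 × 10²⁰) / (2.95 × 10⁸)³ = 7.946 × 10⁻⁶
Moon U: (3.63 × 10²¹) / (9.29 × 10⁷)³ = 4.528 × 10⁻³
Ratio (larger/smaller) = 570

Moon U, by a factor of ≈ 570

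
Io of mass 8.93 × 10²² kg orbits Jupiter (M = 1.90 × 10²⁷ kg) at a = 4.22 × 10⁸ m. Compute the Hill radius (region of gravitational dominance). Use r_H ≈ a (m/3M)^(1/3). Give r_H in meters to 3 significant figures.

r_H ≈ a (m/3M)^(1/3)
    = (4.22 × 10⁸) × (8.93 × 10²² / (3 × 1.90 × 10²⁷))^(1/3)
    = 1.06 × 10⁷ m

1.06 × 10⁷ m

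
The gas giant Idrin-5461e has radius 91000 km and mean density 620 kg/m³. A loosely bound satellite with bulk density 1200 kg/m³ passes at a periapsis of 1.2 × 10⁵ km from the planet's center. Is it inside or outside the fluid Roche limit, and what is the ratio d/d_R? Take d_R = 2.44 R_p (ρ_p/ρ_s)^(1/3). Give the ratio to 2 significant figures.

inside; d/d_R ≈ 0.67

d_R = 2.44 × (91000 km) × (620/1200)^(1/3) = 1.782 × 10⁵ km
d/d_R = (1.2 × 10⁵) / (1.782 × 10⁵) = 0.67
Since d/d_R < 1, the body is inside the Roche limit.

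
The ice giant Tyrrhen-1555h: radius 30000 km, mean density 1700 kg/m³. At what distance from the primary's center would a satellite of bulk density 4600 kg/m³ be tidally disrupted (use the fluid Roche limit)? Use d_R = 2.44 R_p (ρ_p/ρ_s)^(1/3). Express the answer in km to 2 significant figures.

53000 km

d_R = 2.44 × 30000 km × (1700/4600)^(1/3)
    = 53000 km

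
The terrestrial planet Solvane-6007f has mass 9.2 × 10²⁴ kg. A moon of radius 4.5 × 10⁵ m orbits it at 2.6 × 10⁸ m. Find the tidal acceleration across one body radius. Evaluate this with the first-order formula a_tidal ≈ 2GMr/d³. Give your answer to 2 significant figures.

3.1 × 10⁻⁵ m/s²

a_tidal = 2GMr/d³
        = 2 × (6.674 × 10⁻¹¹) × (9.2 × 10²⁴) × (4.5 × 10⁵) / (2.6 × 10⁸)³
        = 3.1 × 10⁻⁵ m/s²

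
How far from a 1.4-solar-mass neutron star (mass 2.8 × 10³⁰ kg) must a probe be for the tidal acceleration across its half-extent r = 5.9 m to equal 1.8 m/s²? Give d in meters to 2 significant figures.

1.1 × 10⁷ m

2GMr/d³ = a_tidal  ⇒  d = (2GMr / a_tidal)^(1/3)
d = (2 × 6.674×10⁻¹¹ × (2.8 × 10³⁰) × (5.9) / (1.8))^(1/3)
  = 1.1 × 10⁷ m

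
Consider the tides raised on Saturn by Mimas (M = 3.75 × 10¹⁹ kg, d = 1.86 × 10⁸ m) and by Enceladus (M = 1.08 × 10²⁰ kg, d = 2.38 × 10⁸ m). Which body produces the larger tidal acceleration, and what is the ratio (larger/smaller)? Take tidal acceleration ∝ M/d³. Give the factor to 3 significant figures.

The tide-raising term goes as M/d³ (the gradient of a 1/d² field).
Mimas: (3.75 × 10¹⁹) / (1.86 × 10⁸)³ = 5.828 × 10⁻⁶
Enceladus: (1.08 × 10²⁰) / (2.38 × 10⁸)³ = 8.011 × 10⁻⁶
Ratio (larger/smaller) = 1.37

Enceladus, by a factor of ≈ 1.37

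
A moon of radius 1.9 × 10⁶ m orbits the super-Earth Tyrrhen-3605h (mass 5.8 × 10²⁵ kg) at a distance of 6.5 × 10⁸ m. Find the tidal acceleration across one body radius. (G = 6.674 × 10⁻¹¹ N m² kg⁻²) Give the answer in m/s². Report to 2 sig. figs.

Δg = 2GMr/d³
   = 2 × (6.674 × 10⁻¹¹) × (5.8 × 10²⁵) × (1.9 × 10⁶) / (6.5 × 10⁸)³
   = 5.4 × 10⁻⁵ m/s²

5.4 × 10⁻⁵ m/s²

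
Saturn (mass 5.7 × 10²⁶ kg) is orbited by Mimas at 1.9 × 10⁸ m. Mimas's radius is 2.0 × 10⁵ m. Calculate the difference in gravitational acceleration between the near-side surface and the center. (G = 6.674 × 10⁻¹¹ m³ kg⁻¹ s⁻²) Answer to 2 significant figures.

2.2 × 10⁻³ m/s²

Δg = 2GMr/d³
   = 2 × (6.674 × 10⁻¹¹) × (5.7 × 10²⁶) × (2.0 × 10⁵) / (1.9 × 10⁸)³
   = 2.2 × 10⁻³ m/s²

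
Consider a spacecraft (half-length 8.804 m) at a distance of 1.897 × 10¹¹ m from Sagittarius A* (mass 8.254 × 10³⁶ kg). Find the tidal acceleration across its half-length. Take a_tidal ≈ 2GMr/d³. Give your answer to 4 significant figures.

1.421 × 10⁻⁶ m/s²

Δg = 2GMr/d³
   = 2 × (6.674 × 10⁻¹¹) × (8.254 × 10³⁶) × (8.804) / (1.897 × 10¹¹)³
   = 1.421 × 10⁻⁶ m/s²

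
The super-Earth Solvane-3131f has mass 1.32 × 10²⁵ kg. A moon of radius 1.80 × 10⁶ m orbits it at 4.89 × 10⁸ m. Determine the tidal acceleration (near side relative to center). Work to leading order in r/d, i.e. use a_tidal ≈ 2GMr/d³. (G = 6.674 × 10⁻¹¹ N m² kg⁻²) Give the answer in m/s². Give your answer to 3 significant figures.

2.71 × 10⁻⁵ m/s²

Differencing GM/(d−r)² and GM/d² to first order in r/d gives 2GMr/d³.
Δg = 2GMr/d³
   = 2 × (6.674 × 10⁻¹¹) × (1.32 × 10²⁵) × (1.80 × 10⁶) / (4.89 × 10⁸)³
   = 2.71 × 10⁻⁵ m/s²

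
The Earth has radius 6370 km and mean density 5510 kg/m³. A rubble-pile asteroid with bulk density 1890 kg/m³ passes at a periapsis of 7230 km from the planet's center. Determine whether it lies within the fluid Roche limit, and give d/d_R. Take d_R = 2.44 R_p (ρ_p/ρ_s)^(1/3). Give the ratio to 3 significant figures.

d_R = 2.44 × (6370 km) × (5510/1890)^(1/3) = 22200 km
d/d_R = (7230) / (22200) = 0.326
Since d/d_R < 1, the body is inside the Roche limit.

inside; d/d_R ≈ 0.326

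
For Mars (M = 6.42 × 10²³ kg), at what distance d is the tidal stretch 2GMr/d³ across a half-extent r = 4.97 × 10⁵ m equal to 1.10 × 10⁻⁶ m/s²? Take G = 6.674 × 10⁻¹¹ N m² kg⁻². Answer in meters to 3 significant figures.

3.38 × 10⁸ m

2GMr/d³ = a_tidal  ⇒  d = (2GMr / a_tidal)^(1/3)
d = (2 × 6.674×10⁻¹¹ × (6.42 × 10²³) × (4.97 × 10⁵) / (1.10 × 10⁻⁶))^(1/3)
  = 3.38 × 10⁸ m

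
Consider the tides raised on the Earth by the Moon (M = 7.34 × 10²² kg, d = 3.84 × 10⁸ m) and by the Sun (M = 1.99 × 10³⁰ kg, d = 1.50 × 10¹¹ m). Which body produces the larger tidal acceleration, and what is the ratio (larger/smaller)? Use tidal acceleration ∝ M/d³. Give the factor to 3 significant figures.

Tidal acceleration ∝ M/d³, so compare M/d³ for each.
The Moon: (7.34 × 10²²) / (3.84 × 10⁸)³ = 1.296 × 10⁻³
The Sun: (1.99 × 10³⁰) / (1.50 × 10¹¹)³ = 5.896 × 10⁻⁴
Ratio (larger/smaller) = 2.20

The Moon, by a factor of ≈ 2.20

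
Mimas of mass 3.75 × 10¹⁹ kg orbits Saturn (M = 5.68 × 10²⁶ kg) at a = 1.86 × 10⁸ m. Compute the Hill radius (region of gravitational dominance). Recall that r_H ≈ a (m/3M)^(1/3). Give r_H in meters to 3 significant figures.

5.21 × 10⁵ m

r_H ≈ a (m/3M)^(1/3)
    = (1.86 × 10⁸) × (3.75 × 10¹⁹ / (3 × 5.68 × 10²⁶))^(1/3)
    = 5.21 × 10⁵ m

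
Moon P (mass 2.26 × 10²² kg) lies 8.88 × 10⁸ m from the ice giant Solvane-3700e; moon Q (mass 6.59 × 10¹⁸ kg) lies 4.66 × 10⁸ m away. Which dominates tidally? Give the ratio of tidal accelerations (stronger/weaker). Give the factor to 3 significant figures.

Moon P, by a factor of ≈ 496

Tidal stretch scales as M/d³; compute that for each body.
Moon P: (2.26 × 10²²) / (8.88 × 10⁸)³ = 3.228 × 10⁻⁵
Moon Q: (6.59 × 10¹⁸) / (4.66 × 10⁸)³ = 6.512 × 10⁻⁸
Ratio (larger/smaller) = 496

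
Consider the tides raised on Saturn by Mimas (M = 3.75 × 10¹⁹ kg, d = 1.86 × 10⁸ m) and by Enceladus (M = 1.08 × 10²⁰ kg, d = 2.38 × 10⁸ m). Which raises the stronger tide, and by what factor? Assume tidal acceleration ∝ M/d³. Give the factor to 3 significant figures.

Compare M/d³ for the two perturbers:
Mimas: (3.75 × 10¹⁹) / (1.86 × 10⁸)³ = 5.828 × 10⁻⁶
Enceladus: (1.08 × 10²⁰) / (2.38 × 10⁸)³ = 8.011 × 10⁻⁶
Ratio (larger/smaller) = 1.37

Enceladus, by a factor of ≈ 1.37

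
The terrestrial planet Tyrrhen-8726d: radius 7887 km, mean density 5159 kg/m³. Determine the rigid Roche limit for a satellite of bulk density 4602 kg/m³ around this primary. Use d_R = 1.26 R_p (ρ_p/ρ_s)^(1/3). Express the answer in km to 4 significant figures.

d_R = 1.26 × 7887 km × (5159/4602)^(1/3)
    = 10320 km

10320 km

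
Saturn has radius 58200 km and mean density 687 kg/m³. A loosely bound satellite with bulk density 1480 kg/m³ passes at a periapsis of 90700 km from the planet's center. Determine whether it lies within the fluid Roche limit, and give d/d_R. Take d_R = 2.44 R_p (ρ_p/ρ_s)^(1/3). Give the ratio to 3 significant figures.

d_R = 2.44 × (58200 km) × (687/1480)^(1/3) = 1.100 × 10⁵ km
d/d_R = (90700) / (1.100 × 10⁵) = 0.825
Since d/d_R < 1, the body is inside the Roche limit.

inside; d/d_R ≈ 0.825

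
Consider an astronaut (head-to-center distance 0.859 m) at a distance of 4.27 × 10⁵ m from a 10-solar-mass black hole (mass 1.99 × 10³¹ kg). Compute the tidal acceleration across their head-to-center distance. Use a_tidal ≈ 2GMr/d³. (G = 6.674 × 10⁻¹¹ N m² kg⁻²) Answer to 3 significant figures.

Differencing GM/(d−r)² and GM/d² to first order in r/d gives 2GMr/d³.
Δg = 2GMr/d³
   = 2 × (6.674 × 10⁻¹¹) × (1.99 × 10³¹) × (0.859) / (4.27 × 10⁵)³
   = 2.93 × 10⁴ m/s²

2.93 × 10⁴ m/s²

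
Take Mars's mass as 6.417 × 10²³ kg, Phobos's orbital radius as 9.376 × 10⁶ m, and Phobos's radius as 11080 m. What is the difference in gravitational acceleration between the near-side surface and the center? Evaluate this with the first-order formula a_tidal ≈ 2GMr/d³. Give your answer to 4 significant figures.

1.151 × 10⁻³ m/s²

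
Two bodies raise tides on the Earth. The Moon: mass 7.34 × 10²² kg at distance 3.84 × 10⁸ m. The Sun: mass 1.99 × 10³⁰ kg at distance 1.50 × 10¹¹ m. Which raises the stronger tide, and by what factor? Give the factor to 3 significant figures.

Tidal acceleration ∝ M/d³, so compare M/d³ for each.
The Moon: (7.34 × 10²²) / (3.84 × 10⁸)³ = 1.296 × 10⁻³
The Sun: (1.99 × 10³⁰) / (1.50 × 10¹¹)³ = 5.896 × 10⁻⁴
Ratio (larger/smaller) = 2.20

The Moon, by a factor of ≈ 2.20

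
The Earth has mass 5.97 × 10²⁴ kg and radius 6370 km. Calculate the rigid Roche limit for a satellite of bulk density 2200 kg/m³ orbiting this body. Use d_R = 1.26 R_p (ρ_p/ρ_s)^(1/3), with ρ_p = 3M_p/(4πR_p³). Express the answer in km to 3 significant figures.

10900 km

ρ_p = 3M_p/(4πR_p³) = 3 × (5.97 × 10²⁴) / (4π × (6.37 × 10⁶ m)³) = 5510 kg/m³
d_R = 1.26 × 6370 km × (5510/2200)^(1/3)
    = 10900 km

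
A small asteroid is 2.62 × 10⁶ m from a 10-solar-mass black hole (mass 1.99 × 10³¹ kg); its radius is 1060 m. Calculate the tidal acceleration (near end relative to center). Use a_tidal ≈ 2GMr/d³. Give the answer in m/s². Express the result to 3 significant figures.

1.57 × 10⁵ m/s²

Δa = 2GMr/d³
   = 2 × (6.674 × 10⁻¹¹) × (1.99 × 10³¹) × (1060) / (2.62 × 10⁶)³
   = 1.57 × 10⁵ m/s²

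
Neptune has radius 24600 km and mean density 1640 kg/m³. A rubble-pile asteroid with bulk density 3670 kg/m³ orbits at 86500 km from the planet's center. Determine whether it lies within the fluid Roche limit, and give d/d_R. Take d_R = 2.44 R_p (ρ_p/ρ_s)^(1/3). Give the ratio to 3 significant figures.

d_R = 2.44 × (24600 km) × (1640/3670)^(1/3) = 45890 km
d/d_R = (86500) / (45890) = 1.88
Since d/d_R > 1, the body is outside the Roche limit.

outside; d/d_R ≈ 1.88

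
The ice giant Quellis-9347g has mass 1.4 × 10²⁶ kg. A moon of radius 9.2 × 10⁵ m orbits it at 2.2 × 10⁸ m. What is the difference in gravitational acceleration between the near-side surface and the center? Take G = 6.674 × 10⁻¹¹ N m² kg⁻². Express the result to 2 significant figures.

1.6 × 10⁻³ m/s²

Δa = 2GMr/d³
   = 2 × (6.674 × 10⁻¹¹) × (1.4 × 10²⁶) × (9.2 × 10⁵) / (2.2 × 10⁸)³
   = 1.6 × 10⁻³ m/s²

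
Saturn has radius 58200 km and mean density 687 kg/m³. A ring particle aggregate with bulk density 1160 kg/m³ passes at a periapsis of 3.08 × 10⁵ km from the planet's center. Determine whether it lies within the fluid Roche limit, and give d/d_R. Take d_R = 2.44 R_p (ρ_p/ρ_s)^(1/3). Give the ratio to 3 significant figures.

outside; d/d_R ≈ 2.58

d_R = 2.44 × (58200 km) × (687/1160)^(1/3) = 1.193 × 10⁵ km
d/d_R = (3.08 × 10⁵) / (1.193 × 10⁵) = 2.58
Since d/d_R > 1, the body is outside the Roche limit.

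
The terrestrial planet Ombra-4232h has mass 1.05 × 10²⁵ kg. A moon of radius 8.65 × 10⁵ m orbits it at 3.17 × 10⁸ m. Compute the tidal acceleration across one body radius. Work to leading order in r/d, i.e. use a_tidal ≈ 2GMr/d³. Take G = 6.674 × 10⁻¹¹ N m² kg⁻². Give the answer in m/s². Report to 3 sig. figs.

a_tidal = 2GMr/d³
        = 2 × (6.674 × 10⁻¹¹) × (1.05 × 10²⁵) × (8.65 × 10⁵) / (3.17 × 10⁸)³
        = 3.81 × 10⁻⁵ m/s²

3.81 × 10⁻⁵ m/s²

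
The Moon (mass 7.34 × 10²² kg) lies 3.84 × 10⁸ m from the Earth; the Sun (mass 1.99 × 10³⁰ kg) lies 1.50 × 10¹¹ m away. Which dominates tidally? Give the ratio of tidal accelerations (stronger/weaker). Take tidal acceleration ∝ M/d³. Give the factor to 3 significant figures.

The tide-raising term goes as M/d³ (the gradient of a 1/d² field).
The Moon: (7.34 × 10²²) / (3.84 × 10⁸)³ = 1.296 × 10⁻³
The Sun: (1.99 × 10³⁰) / (1.50 × 10¹¹)³ = 5.896 × 10⁻⁴
Ratio (larger/smaller) = 2.20

The Moon, by a factor of ≈ 2.20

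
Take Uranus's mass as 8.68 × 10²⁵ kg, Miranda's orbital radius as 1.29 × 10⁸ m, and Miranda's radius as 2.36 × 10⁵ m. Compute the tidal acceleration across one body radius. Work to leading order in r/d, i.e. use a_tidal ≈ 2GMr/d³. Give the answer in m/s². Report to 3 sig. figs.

1.27 × 10⁻³ m/s²

Δa = 2GMr/d³
   = 2 × (6.674 × 10⁻¹¹) × (8.68 × 10²⁵) × (2.36 × 10⁵) / (1.29 × 10⁸)³
   = 1.27 × 10⁻³ m/s²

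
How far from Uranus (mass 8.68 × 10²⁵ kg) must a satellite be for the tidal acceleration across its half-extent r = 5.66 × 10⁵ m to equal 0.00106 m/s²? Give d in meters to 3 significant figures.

1.84 × 10⁸ m

2GMr/d³ = a_tidal  ⇒  d = (2GMr / a_tidal)^(1/3)
d = (2 × 6.674×10⁻¹¹ × (8.68 × 10²⁵) × (5.66 × 10⁵) / (0.00106))^(1/3)
  = 1.84 × 10⁸ m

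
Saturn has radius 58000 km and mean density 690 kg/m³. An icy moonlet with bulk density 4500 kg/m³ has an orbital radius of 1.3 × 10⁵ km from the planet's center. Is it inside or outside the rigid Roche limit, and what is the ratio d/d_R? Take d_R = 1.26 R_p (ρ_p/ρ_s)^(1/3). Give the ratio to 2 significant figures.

d_R = 1.26 × (58000 km) × (690/4500)^(1/3) = 39120 km
d/d_R = (1.3 × 10⁵) / (39120) = 3.3
Since d/d_R > 1, the body is outside the Roche limit.

outside; d/d_R ≈ 3.3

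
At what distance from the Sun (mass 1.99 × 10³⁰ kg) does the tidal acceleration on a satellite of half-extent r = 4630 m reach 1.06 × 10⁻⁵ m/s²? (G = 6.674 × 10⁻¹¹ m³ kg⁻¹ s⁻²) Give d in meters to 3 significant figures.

2GMr/d³ = a_tidal  ⇒  d = (2GMr / a_tidal)^(1/3)
d = (2 × 6.674×10⁻¹¹ × (1.99 × 10³⁰) × (4630) / (1.06 × 10⁻⁵))^(1/3)
  = 4.88 × 10⁹ m

4.88 × 10⁹ m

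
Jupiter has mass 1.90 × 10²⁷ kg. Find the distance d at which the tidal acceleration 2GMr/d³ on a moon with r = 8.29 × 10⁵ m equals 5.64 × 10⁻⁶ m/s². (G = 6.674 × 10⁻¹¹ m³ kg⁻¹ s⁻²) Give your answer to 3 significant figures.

2GMr/d³ = a_tidal  ⇒  d = (2GMr / a_tidal)^(1/3)
d = (2 × 6.674×10⁻¹¹ × (1.90 × 10²⁷) × (8.29 × 10⁵) / (5.64 × 10⁻⁶))^(1/3)
  = 3.34 × 10⁹ m

3.34 × 10⁹ m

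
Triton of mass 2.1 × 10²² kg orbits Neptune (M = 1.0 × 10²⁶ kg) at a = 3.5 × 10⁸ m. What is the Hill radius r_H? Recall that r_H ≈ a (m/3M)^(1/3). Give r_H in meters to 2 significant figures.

1.4 × 10⁷ m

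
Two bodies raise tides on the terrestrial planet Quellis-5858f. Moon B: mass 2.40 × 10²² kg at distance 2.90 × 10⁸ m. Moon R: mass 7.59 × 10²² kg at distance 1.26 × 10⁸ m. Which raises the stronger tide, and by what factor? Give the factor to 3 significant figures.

Moon R, by a factor of ≈ 38.6

The tide-raising term goes as M/d³ (the gradient of a 1/d² field).
Moon B: (2.40 × 10²²) / (2.90 × 10⁸)³ = 9.841 × 10⁻⁴
Moon R: (7.59 × 10²²) / (1.26 × 10⁸)³ = 3.794 × 10⁻²
Ratio (larger/smaller) = 38.6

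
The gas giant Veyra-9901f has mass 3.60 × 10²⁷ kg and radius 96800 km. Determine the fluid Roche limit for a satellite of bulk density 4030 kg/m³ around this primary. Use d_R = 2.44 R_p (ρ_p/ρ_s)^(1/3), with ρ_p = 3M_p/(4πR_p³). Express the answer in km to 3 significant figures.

1.46 × 10⁵ km

ρ_p = 3M_p/(4πR_p³) = 3 × (3.60 × 10²⁷) / (4π × (9.68 × 10⁷ m)³) = 948 kg/m³
d_R = 2.44 × 96800 km × (948/4030)^(1/3)
    = 1.46 × 10⁵ km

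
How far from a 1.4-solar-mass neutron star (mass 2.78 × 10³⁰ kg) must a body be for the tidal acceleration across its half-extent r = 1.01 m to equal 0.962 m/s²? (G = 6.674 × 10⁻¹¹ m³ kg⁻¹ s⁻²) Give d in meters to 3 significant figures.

2GMr/d³ = a_tidal  ⇒  d = (2GMr / a_tidal)^(1/3)
d = (2 × 6.674×10⁻¹¹ × (2.78 × 10³⁰) × (1.01) / (0.962))^(1/3)
  = 7.30 × 10⁶ m

7.30 × 10⁶ m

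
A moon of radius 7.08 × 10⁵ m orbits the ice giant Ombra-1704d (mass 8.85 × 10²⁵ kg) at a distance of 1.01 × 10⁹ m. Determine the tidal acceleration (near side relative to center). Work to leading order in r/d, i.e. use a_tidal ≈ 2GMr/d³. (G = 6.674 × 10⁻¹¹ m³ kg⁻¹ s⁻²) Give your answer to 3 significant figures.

a_tidal = 2GMr/d³
        = 2 × (6.674 × 10⁻¹¹) × (8.85 × 10²⁵) × (7.08 × 10⁵) / (1.01 × 10⁹)³
        = 8.12 × 10⁻⁶ m/s²

8.12 × 10⁻⁶ m/s²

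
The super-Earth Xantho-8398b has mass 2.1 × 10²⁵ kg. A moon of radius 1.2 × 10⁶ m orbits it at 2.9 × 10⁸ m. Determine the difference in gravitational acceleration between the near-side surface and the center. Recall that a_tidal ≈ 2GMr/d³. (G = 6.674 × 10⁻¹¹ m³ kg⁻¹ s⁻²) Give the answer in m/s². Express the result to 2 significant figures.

1.4 × 10⁻⁴ m/s²

Since r ≪ d, expand the inverse-square field across one radius to get the leading 2GMr/d³ term.
Δa = 2GMr/d³
   = 2 × (6.674 × 10⁻¹¹) × (2.1 × 10²⁵) × (1.2 × 10⁶) / (2.9 × 10⁸)³
   = 1.4 × 10⁻⁴ m/s²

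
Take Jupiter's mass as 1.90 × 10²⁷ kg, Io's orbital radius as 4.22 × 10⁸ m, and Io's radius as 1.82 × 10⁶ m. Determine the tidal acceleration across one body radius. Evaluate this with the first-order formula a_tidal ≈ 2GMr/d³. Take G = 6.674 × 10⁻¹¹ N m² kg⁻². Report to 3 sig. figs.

6.14 × 10⁻³ m/s²

Δa = 2GMr/d³
   = 2 × (6.674 × 10⁻¹¹) × (1.90 × 10²⁷) × (1.82 × 10⁶) / (4.22 × 10⁸)³
   = 6.14 × 10⁻³ m/s²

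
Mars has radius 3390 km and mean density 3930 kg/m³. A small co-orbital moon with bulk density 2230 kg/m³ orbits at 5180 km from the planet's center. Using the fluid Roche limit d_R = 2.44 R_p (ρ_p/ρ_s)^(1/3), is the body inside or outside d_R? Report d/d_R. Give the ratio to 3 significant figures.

d_R = 2.44 × (3390 km) × (3930/2230)^(1/3) = 9991 km
d/d_R = (5180) / (9991) = 0.518
Since d/d_R < 1, the body is inside the Roche limit.

inside; d/d_R ≈ 0.518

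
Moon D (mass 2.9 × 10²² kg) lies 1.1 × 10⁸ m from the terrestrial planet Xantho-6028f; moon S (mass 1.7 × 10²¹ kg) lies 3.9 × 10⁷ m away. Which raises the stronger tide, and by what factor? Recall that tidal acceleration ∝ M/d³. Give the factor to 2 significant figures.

Moon S, by a factor of ≈ 1.3

Tidal acceleration ∝ M/d³, so compare M/d³ for each.
Moon D: (2.9 × 10²²) / (1.1 × 10⁸)³ = 2.179 × 10⁻²
Moon S: (1.7 × 10²¹) / (3.9 × 10⁷)³ = 2.866 × 10⁻²
Ratio (larger/smaller) = 1.3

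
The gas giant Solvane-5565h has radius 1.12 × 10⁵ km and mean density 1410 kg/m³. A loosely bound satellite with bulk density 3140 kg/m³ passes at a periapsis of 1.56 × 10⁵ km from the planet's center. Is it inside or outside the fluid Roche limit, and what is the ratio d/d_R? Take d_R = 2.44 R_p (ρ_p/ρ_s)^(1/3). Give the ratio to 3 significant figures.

inside; d/d_R ≈ 0.745

d_R = 2.44 × (1.12 × 10⁵ km) × (1410/3140)^(1/3) = 2.093 × 10⁵ km
d/d_R = (1.56 × 10⁵) / (2.093 × 10⁵) = 0.745
Since d/d_R < 1, the body is inside the Roche limit.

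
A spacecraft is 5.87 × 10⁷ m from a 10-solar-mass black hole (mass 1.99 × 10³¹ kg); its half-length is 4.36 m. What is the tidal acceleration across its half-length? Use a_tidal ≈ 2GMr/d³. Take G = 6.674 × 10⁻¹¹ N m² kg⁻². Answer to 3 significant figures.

5.73 × 10⁻² m/s²

Δa = 2GMr/d³
   = 2 × (6.674 × 10⁻¹¹) × (1.99 × 10³¹) × (4.36) / (5.87 × 10⁷)³
   = 5.73 × 10⁻² m/s²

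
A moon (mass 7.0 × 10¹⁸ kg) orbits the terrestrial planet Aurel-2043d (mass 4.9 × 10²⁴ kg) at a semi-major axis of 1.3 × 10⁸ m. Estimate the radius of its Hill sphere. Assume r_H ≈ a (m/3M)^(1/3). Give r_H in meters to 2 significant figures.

r_H ≈ a (m/3M)^(1/3)
    = (1.3 × 10⁸) × (7.0 × 10¹⁸ / (3 × 4.9 × 10²⁴))^(1/3)
    = 1.0 × 10⁶ m

1.0 × 10⁶ m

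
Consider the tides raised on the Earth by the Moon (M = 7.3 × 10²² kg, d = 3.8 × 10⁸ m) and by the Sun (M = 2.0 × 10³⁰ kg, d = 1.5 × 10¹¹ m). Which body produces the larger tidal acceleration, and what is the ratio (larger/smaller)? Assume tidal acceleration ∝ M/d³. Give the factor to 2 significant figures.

The Moon, by a factor of ≈ 2.2

Tidal acceleration ∝ M/d³, so compare M/d³ for each.
The Moon: (7.3 × 10²²) / (3.8 × 10⁸)³ = 1.330 × 10⁻³
The Sun: (2.0 × 10³⁰) / (1.5 × 10¹¹)³ = 5.926 × 10⁻⁴
Ratio (larger/smaller) = 2.2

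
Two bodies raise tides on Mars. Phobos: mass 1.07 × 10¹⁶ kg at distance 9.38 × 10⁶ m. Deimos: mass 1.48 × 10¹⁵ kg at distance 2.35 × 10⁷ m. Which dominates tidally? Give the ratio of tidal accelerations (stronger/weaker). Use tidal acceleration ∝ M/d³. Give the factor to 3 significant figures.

Phobos, by a factor of ≈ 114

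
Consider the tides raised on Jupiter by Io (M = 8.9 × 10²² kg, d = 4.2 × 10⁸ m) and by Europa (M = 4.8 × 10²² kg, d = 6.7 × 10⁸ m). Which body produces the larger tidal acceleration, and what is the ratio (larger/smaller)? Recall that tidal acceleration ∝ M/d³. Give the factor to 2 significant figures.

Io, by a factor of ≈ 7.5

Compare M/d³ for the two perturbers:
Io: (8.9 × 10²²) / (4.2 × 10⁸)³ = 1.201 × 10⁻³
Europa: (4.8 × 10²²) / (6.7 × 10⁸)³ = 1.596 × 10⁻⁴
Ratio (larger/smaller) = 7.5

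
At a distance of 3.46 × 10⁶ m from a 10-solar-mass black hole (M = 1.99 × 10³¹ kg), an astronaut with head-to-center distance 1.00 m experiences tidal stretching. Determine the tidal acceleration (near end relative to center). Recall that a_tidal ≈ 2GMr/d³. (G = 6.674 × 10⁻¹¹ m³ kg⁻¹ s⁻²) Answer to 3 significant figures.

Δa = 2GMr/d³
   = 2 × (6.674 × 10⁻¹¹) × (1.99 × 10³¹) × (1.00) / (3.46 × 10⁶)³
   = 6.41 × 10¹ m/s²

6.41 × 10¹ m/s²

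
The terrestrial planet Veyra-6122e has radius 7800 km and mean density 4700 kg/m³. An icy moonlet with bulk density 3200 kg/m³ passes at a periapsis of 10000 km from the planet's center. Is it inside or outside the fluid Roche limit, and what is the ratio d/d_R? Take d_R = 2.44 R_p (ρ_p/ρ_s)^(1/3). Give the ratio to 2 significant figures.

d_R = 2.44 × (7800 km) × (4700/3200)^(1/3) = 21630 km
d/d_R = (10000) / (21630) = 0.46
Since d/d_R < 1, the body is inside the Roche limit.

inside; d/d_R ≈ 0.46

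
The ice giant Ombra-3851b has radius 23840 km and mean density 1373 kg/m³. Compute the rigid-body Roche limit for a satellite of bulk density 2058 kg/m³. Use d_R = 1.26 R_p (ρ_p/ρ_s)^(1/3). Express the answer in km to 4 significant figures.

d_R = 1.26 × 23840 km × (1373/2058)^(1/3)
    = 26250 km

26250 km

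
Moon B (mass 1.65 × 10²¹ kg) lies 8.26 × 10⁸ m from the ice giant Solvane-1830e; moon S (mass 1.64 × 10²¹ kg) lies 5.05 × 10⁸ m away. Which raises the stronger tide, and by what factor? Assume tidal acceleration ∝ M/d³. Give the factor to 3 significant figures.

The tide-raising term goes as M/d³ (the gradient of a 1/d² field).
Moon B: (1.65 × 10²¹) / (8.26 × 10⁸)³ = 2.928 × 10⁻⁶
Moon S: (1.64 × 10²¹) / (5.05 × 10⁸)³ = 1.273 × 10⁻⁵
Ratio (larger/smaller) = 4.35

Moon S, by a factor of ≈ 4.35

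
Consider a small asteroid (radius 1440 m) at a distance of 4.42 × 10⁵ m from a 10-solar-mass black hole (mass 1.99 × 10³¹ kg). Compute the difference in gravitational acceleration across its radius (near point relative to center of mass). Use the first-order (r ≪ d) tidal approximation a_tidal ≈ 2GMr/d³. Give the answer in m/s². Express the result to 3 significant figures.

4.43 × 10⁷ m/s²

The tidal stretch is the gradient of GM/d² times the body's extent r, hence the 1/d³ dependence.
Δa = 2GMr/d³
   = 2 × (6.674 × 10⁻¹¹) × (1.99 × 10³¹) × (1440) / (4.42 × 10⁵)³
   = 4.43 × 10⁷ m/s²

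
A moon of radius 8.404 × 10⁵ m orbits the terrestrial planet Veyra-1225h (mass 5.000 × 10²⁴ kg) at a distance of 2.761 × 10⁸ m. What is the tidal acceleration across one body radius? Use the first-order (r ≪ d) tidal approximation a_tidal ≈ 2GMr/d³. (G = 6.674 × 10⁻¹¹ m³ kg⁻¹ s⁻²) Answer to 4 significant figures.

2.665 × 10⁻⁵ m/s²

The tidal stretch is the gradient of GM/d² times the body's extent r, hence the 1/d³ dependence.
Δa = 2GMr/d³
   = 2 × (6.674 × 10⁻¹¹) × (5.000 × 10²⁴) × (8.404 × 10⁵) / (2.761 × 10⁸)³
   = 2.665 × 10⁻⁵ m/s²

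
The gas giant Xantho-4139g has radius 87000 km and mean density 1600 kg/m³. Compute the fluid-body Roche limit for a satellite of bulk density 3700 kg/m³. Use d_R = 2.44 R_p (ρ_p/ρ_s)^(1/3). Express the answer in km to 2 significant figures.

1.6 × 10⁵ km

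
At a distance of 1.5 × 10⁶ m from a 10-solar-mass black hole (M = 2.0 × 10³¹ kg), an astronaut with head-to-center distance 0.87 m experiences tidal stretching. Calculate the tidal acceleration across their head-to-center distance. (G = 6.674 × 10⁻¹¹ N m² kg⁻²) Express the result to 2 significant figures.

Δg = 2GMr/d³
   = 2 × (6.674 × 10⁻¹¹) × (2.0 × 10³¹) × (0.87) / (1.5 × 10⁶)³
   = 6.9 × 10² m/s²

6.9 × 10² m/s²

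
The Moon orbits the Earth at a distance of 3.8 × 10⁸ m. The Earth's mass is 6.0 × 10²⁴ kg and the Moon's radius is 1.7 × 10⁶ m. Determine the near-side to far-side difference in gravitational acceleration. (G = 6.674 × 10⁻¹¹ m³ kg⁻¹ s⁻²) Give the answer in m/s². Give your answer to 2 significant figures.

5.0 × 10⁻⁵ m/s²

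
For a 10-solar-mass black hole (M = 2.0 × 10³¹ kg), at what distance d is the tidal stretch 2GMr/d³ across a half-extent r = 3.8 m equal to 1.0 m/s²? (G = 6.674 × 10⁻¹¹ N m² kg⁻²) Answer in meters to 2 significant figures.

2GMr/d³ = a_tidal  ⇒  d = (2GMr / a_tidal)^(1/3)
d = (2 × 6.674×10⁻¹¹ × (2.0 × 10³¹) × (3.8) / (1.0))^(1/3)
  = 2.2 × 10⁷ m

2.2 × 10⁷ m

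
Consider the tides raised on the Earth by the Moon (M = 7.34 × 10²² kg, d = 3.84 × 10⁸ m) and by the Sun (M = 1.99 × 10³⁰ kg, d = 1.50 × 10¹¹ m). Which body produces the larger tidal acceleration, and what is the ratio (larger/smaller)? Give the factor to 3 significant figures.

The Moon, by a factor of ≈ 2.20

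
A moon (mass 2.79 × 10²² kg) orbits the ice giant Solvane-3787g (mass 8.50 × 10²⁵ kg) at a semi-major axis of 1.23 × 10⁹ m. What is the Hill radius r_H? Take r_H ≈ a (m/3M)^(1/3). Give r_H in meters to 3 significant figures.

r_H ≈ a (m/3M)^(1/3)
    = (1.23 × 10⁹) × (2.79 × 10²² / (3 × 8.50 × 10²⁵))^(1/3)
    = 5.88 × 10⁷ m

5.88 × 10⁷ m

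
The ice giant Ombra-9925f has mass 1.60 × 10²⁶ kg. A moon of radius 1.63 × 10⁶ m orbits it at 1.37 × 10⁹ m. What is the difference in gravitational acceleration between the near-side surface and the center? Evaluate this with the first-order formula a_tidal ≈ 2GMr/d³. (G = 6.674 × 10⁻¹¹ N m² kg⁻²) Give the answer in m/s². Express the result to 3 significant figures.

a_tidal = 2GMr/d³
        = 2 × (6.674 × 10⁻¹¹) × (1.60 × 10²⁶) × (1.63 × 10⁶) / (1.37 × 10⁹)³
        = 1.35 × 10⁻⁵ m/s²

1.35 × 10⁻⁵ m/s²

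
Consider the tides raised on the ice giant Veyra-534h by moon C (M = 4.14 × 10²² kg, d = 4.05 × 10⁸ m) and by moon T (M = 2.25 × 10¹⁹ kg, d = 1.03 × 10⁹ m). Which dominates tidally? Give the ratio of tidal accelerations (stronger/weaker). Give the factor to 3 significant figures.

Moon C, by a factor of ≈ 30300

Tidal stretch scales as M/d³; compute that for each body.
Moon C: (4.14 × 10²²) / (4.05 × 10⁸)³ = 6.232 × 10⁻⁴
Moon T: (2.25 × 10¹⁹) / (1.03 × 10⁹)³ = 2.059 × 10⁻⁸
Ratio (larger/smaller) = 30300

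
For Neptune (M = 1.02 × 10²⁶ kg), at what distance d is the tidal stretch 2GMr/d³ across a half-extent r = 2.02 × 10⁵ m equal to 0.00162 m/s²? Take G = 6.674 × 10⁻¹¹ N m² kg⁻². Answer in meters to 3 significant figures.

1.19 × 10⁸ m

2GMr/d³ = a_tidal  ⇒  d = (2GMr / a_tidal)^(1/3)
d = (2 × 6.674×10⁻¹¹ × (1.02 × 10²⁶) × (2.02 × 10⁵) / (0.00162))^(1/3)
  = 1.19 × 10⁸ m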